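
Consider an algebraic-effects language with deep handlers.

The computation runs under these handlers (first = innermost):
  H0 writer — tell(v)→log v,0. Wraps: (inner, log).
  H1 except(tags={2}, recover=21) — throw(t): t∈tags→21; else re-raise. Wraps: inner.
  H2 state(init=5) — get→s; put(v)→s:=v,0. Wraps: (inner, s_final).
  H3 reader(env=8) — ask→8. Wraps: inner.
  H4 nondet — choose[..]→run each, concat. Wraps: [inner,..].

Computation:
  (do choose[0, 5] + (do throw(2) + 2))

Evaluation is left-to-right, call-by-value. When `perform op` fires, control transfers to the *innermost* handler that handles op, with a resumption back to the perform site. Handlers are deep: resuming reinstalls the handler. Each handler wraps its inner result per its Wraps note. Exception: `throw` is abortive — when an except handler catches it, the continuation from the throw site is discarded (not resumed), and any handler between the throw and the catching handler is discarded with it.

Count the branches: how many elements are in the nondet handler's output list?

Step-by-step:
choose[0, 5] @ H4
  branch[0] choose=0:
    throw(2) @ H1 caught ⇒ 21
    H2 returns (21, 5)
    H3 returns (21, 5)
    H4 returns [(21, 5)]
  branch[1] choose=5:
    throw(2) @ H1 caught ⇒ 21
    H2 returns (21, 5)
    H3 returns (21, 5)
    H4 returns [(21, 5)]
= [(21, 5), (21, 5)]

Answer: 2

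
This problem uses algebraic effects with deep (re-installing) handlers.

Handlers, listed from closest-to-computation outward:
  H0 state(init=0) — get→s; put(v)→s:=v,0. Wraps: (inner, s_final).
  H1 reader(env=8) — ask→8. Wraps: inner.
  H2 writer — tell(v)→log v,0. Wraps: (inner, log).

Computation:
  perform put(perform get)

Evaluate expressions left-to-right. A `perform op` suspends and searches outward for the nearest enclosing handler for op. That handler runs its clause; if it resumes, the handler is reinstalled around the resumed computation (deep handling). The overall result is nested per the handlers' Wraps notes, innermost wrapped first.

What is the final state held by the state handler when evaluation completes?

Step-by-step:
get @ H0 ⇒ 0
put(0) @ H0 ⇒ s:=0
H0 returns (0, 0)
H1 returns (0, 0)
H2 returns ((0, 0), ())
= ((0, 0), ())

Answer: 0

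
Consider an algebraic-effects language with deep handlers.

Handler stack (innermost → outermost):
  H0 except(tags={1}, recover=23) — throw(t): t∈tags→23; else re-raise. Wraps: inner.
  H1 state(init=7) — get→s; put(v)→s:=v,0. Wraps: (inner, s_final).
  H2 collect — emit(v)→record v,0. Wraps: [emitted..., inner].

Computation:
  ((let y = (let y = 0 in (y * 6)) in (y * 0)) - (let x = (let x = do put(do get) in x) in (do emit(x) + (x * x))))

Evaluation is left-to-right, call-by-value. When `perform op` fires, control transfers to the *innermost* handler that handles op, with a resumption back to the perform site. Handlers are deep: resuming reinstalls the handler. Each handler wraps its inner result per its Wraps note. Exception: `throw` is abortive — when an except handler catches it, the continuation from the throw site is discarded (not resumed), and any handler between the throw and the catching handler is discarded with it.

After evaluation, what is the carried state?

Evaluation trace:
get @ H1 ⇒ 7
put(7) @ H1 ⇒ s:=7
emit(0) @ H2 ⇒ out+=0
H0 returns 0
H1 returns (0, 7)
H2 returns [0, (0, 7)]
= [0, (0, 7)]

Answer: 7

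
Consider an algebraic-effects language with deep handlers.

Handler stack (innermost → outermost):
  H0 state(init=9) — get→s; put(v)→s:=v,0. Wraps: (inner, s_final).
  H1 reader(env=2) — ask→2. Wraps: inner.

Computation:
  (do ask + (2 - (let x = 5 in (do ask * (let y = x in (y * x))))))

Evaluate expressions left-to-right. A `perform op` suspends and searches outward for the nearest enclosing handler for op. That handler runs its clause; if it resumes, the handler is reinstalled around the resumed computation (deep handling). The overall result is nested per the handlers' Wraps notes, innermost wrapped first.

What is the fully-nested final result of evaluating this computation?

Answer: (-46, 9)

Evaluation trace:
ask @ H1 ⇒ 2
ask @ H1 ⇒ 2
H0 returns (-46, 9)
H1 returns (-46, 9)
= (-46, 9)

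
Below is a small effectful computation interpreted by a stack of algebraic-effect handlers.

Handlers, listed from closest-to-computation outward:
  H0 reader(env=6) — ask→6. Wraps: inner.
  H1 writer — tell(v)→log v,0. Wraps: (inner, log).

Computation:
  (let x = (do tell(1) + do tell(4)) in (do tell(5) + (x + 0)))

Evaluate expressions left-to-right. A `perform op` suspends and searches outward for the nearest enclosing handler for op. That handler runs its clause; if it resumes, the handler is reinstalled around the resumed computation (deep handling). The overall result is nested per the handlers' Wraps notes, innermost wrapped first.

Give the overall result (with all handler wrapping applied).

Answer: (0, (1, 4, 5))

Evaluation trace:
tell(1) @ H1 ⇒ log+=1
tell(4) @ H1 ⇒ log+=4
tell(5) @ H1 ⇒ log+=5
H0 returns 0
H1 returns (0, (1, 4, 5))
= (0, (1, 4, 5))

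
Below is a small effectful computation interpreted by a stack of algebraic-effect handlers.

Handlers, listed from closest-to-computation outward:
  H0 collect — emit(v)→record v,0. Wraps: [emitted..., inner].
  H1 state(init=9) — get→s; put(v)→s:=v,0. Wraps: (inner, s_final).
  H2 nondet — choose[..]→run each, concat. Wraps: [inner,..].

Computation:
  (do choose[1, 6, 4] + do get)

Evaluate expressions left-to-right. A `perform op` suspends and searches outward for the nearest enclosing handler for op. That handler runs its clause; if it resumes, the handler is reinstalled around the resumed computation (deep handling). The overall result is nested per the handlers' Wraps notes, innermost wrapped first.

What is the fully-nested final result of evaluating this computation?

Evaluation trace:
choose[1, 6, 4] @ H2
  branch[0] choose=1:
    get @ H1 ⇒ 9
    H0 returns [10]
    H1 returns ([10], 9)
    H2 returns [([10], 9)]
  branch[1] choose=6:
    get @ H1 ⇒ 9
    H0 returns [15]
    H1 returns ([15], 9)
    H2 returns [([15], 9)]
  branch[2] choose=4:
    get @ H1 ⇒ 9
    H0 returns [13]
    H1 returns ([13], 9)
    H2 returns [([13], 9)]
= [([10], 9), ([15], 9), ([13], 9)]

Answer: [([10], 9), ([15], 9), ([13], 9)]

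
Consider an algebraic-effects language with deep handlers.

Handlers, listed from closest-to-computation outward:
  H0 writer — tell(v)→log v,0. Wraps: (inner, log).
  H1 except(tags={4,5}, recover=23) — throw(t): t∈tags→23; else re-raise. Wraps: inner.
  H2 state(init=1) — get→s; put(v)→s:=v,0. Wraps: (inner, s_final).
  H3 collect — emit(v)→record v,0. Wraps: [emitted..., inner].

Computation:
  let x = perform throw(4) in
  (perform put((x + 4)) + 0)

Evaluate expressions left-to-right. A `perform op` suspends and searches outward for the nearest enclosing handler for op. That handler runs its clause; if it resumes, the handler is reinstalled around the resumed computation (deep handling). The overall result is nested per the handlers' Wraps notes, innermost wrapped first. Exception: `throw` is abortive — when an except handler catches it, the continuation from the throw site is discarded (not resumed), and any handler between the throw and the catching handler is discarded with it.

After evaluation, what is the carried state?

Evaluation trace:
throw(4) @ H1 caught ⇒ 23
H2 returns (23, 1)
H3 returns [(23, 1)]
= [(23, 1)]

Answer: 1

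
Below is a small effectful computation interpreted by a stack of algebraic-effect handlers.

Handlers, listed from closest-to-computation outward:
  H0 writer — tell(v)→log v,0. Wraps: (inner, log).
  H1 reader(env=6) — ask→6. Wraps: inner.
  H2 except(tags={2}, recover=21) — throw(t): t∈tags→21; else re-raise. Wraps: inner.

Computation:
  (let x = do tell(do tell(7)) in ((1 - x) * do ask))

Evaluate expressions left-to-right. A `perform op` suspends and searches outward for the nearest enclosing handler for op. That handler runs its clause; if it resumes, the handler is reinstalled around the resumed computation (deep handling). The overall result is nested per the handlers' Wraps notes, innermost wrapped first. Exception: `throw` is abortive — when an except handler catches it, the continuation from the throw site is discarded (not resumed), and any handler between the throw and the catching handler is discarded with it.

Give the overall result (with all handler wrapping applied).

Answer: (6, (7, 0))

Step-by-step:
tell(7) @ H0 ⇒ log+=7
tell(0) @ H0 ⇒ log+=0
ask @ H1 ⇒ 6
H0 returns (6, (7, 0))
H1 returns (6, (7, 0))
H2 returns (6, (7, 0))
= (6, (7, 0))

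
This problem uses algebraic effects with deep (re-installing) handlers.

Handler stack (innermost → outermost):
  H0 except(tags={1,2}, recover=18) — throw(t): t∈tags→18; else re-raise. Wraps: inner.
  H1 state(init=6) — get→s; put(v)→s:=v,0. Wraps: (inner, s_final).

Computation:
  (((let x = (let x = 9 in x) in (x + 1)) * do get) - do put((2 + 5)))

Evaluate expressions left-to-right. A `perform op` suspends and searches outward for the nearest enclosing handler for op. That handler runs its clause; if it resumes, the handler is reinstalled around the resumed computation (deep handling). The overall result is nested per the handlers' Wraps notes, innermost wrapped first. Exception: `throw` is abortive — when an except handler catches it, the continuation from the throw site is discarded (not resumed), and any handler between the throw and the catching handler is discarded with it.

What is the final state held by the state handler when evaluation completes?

Step-by-step:
get @ H1 ⇒ 6
put(7) @ H1 ⇒ s:=7
H0 returns 60
H1 returns (60, 7)
= (60, 7)

Answer: 7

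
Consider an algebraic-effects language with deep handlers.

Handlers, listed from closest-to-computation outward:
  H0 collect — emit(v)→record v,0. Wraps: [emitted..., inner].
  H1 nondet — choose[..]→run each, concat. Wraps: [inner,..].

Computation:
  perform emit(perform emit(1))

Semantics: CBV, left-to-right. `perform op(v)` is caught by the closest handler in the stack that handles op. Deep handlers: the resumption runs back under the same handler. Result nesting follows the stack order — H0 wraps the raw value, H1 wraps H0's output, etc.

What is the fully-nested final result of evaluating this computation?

Step-by-step:
emit(1) @ H0 ⇒ out+=1
emit(0) @ H0 ⇒ out+=0
H0 returns [1, 0, 0]
H1 returns [[1, 0, 0]]
= [[1, 0, 0]]

Answer: [[1, 0, 0]]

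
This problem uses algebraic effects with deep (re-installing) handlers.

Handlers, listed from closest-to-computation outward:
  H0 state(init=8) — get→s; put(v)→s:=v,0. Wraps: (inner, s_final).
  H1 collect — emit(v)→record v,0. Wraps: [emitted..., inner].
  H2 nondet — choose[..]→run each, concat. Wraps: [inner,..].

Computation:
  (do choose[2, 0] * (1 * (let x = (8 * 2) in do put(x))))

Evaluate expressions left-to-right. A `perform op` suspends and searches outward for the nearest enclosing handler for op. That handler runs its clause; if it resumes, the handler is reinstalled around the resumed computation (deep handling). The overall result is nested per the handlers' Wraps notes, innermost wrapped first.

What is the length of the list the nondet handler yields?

Working:
choose[2, 0] @ H2
  branch[0] choose=2:
    put(16) @ H0 ⇒ s:=16
    H0 returns (0, 16)
    H1 returns [(0, 16)]
    H2 returns [[(0, 16)]]
  branch[1] choose=0:
    put(16) @ H0 ⇒ s:=16
    H0 returns (0, 16)
    H1 returns [(0, 16)]
    H2 returns [[(0, 16)]]
= [[(0, 16)], [(0, 16)]]

Answer: 2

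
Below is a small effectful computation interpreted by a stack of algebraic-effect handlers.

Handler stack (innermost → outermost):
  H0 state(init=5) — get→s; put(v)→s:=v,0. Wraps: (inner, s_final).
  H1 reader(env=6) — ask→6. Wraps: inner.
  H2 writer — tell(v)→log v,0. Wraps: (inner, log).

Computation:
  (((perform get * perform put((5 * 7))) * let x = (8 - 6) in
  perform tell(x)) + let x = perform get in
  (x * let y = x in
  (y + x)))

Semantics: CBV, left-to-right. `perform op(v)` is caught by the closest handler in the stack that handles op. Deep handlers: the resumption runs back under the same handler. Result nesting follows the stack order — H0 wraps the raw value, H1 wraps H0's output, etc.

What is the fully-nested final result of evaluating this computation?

Working:
get @ H0 ⇒ 5
put(35) @ H0 ⇒ s:=35
tell(2) @ H2 ⇒ log+=2
get @ H0 ⇒ 35
H0 returns (2450, 35)
H1 returns (2450, 35)
H2 returns ((2450, 35), (2))
= ((2450, 35), (2))

Answer: ((2450, 35), (2))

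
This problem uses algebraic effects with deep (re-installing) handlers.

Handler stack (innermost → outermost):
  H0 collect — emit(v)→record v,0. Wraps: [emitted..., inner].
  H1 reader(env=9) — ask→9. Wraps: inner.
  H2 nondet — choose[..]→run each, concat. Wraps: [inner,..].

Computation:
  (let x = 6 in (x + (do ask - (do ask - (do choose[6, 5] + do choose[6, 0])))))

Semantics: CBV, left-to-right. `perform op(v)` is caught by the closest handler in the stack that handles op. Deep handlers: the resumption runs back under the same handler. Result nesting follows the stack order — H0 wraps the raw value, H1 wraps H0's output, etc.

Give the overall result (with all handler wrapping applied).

Evaluation trace:
ask @ H1 ⇒ 9
ask @ H1 ⇒ 9
choose[6, 5] @ H2
  branch[0] choose=6:
    choose[6, 0] @ H2
      branch[0] choose=6:
        H0 returns [18]
        H1 returns [18]
        H2 returns [[18]]
      branch[1] choose=0:
        H0 returns [12]
        H1 returns [12]
        H2 returns [[12]]
  branch[1] choose=5:
    choose[6, 0] @ H2
      branch[0] choose=6:
        H0 returns [17]
        H1 returns [17]
        H2 returns [[17]]
      branch[1] choose=0:
        H0 returns [11]
        H1 returns [11]
        H2 returns [[11]]
= [[18], [12], [17], [11]]

Answer: [[18], [12], [17], [11]]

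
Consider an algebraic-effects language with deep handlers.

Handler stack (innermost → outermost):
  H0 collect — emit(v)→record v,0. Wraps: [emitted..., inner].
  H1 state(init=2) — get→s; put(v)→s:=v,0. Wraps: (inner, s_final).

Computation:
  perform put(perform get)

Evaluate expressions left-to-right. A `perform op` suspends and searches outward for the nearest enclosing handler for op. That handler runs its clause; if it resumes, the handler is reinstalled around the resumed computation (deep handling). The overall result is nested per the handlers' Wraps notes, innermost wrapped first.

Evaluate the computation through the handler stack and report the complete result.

Working:
get @ H1 ⇒ 2
put(2) @ H1 ⇒ s:=2
H0 returns [0]
H1 returns ([0], 2)
= ([0], 2)

Answer: ([0], 2)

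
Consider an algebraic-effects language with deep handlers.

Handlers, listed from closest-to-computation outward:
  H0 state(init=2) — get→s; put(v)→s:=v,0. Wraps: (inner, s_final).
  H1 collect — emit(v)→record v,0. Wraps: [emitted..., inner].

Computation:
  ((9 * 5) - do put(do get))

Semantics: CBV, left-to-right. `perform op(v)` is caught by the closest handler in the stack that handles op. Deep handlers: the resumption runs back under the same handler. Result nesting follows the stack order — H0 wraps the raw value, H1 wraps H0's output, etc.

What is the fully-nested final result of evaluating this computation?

Working:
get @ H0 ⇒ 2
put(2) @ H0 ⇒ s:=2
H0 returns (45, 2)
H1 returns [(45, 2)]
= [(45, 2)]

Answer: [(45, 2)]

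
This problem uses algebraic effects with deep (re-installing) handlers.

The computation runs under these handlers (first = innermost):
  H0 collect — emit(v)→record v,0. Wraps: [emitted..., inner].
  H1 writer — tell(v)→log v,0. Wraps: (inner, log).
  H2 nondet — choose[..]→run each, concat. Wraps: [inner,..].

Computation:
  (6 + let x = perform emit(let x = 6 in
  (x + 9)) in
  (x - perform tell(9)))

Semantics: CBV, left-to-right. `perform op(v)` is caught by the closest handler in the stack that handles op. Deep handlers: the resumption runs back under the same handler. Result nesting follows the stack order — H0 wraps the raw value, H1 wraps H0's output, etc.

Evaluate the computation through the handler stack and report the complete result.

Answer: [([15, 6], (9))]

Step-by-step:
emit(15) @ H0 ⇒ out+=15
tell(9) @ H1 ⇒ log+=9
H0 returns [15, 6]
H1 returns ([15, 6], (9))
H2 returns [([15, 6], (9))]
= [([15, 6], (9))]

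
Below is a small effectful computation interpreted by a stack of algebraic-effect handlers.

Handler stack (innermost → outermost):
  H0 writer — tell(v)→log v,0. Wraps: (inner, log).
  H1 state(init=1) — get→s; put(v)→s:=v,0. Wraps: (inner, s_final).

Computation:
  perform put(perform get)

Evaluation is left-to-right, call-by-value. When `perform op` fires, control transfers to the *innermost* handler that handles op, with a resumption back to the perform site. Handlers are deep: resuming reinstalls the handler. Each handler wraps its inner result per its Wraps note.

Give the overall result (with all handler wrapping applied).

Step-by-step:
get @ H1 ⇒ 1
put(1) @ H1 ⇒ s:=1
H0 returns (0, ())
H1 returns ((0, ()), 1)
= ((0, ()), 1)

Answer: ((0, ()), 1)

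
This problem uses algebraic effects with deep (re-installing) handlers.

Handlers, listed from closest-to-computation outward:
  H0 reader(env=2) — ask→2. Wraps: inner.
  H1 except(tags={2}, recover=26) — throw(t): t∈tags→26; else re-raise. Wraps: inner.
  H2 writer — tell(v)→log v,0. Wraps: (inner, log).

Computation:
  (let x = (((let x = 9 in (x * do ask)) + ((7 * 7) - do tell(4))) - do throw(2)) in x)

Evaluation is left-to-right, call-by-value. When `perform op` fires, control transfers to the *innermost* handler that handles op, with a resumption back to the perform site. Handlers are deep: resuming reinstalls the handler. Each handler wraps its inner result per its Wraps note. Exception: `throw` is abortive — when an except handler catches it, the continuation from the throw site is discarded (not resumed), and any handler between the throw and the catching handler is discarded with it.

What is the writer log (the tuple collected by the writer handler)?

Answer: (4)

Evaluation trace:
ask @ H0 ⇒ 2
tell(4) @ H2 ⇒ log+=4
throw(2) @ H1 caught ⇒ 26
H2 returns (26, (4))
= (26, (4))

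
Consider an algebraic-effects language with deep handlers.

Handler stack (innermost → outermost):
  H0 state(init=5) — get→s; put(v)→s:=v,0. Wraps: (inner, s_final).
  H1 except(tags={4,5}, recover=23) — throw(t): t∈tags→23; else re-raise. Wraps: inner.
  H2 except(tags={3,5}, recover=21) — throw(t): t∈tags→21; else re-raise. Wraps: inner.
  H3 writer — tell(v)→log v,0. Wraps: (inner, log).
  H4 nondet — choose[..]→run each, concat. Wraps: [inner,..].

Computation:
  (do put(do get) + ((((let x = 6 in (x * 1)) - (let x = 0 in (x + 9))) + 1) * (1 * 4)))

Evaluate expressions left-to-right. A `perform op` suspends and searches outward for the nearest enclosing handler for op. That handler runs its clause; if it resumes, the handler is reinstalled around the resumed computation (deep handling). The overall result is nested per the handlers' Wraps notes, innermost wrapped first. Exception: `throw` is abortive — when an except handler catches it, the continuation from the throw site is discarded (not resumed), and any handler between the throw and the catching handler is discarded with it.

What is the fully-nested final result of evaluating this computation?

Answer: [((-8, 5), ())]

Evaluation trace:
get @ H0 ⇒ 5
put(5) @ H0 ⇒ s:=5
H0 returns (-8, 5)
H1 returns (-8, 5)
H2 returns (-8, 5)
H3 returns ((-8, 5), ())
H4 returns [((-8, 5), ())]
= [((-8, 5), ())]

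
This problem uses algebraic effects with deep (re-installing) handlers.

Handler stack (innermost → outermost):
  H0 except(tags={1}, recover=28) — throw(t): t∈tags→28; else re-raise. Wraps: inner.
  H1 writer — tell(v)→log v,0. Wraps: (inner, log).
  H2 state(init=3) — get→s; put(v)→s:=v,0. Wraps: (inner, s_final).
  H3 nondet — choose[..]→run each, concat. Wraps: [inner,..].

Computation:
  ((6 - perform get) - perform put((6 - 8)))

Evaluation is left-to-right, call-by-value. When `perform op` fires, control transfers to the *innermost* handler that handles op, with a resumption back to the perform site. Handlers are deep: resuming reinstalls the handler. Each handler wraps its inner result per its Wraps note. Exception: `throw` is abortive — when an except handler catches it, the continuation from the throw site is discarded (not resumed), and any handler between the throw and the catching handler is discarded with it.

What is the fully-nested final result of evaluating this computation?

Answer: [((3, ()), -2)]

Step-by-step:
get @ H2 ⇒ 3
put(-2) @ H2 ⇒ s:=-2
H0 returns 3
H1 returns (3, ())
H2 returns ((3, ()), -2)
H3 returns [((3, ()), -2)]
= [((3, ()), -2)]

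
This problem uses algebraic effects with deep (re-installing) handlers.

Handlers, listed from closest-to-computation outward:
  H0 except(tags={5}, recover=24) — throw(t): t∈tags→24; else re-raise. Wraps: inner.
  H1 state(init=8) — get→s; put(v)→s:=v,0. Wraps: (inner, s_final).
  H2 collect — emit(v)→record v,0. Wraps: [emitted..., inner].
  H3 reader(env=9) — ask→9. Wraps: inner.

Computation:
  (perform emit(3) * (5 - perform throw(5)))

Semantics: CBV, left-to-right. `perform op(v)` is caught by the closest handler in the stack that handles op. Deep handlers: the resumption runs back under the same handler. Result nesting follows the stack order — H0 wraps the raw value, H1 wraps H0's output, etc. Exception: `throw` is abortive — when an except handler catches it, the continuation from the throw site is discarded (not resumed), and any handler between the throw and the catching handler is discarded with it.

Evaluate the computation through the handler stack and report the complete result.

Evaluation trace:
emit(3) @ H2 ⇒ out+=3
throw(5) @ H0 caught ⇒ 24
H1 returns (24, 8)
H2 returns [3, (24, 8)]
H3 returns [3, (24, 8)]
= [3, (24, 8)]

Answer: [3, (24, 8)]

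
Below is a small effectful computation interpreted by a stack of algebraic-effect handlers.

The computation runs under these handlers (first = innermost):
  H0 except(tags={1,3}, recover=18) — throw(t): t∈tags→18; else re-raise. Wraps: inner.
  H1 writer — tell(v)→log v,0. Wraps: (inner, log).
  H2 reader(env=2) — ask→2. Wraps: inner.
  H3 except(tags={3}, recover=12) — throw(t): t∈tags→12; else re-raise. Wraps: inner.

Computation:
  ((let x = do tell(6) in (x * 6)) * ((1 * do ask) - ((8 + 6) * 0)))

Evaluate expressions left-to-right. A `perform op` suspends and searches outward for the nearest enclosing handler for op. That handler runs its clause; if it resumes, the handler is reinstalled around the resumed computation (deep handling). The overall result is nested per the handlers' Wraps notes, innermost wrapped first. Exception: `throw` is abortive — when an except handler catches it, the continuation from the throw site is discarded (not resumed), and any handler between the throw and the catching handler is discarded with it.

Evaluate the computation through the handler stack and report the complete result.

Answer: (0, (6))

Working:
tell(6) @ H1 ⇒ log+=6
ask @ H2 ⇒ 2
H0 returns 0
H1 returns (0, (6))
H2 returns (0, (6))
H3 returns (0, (6))
= (0, (6))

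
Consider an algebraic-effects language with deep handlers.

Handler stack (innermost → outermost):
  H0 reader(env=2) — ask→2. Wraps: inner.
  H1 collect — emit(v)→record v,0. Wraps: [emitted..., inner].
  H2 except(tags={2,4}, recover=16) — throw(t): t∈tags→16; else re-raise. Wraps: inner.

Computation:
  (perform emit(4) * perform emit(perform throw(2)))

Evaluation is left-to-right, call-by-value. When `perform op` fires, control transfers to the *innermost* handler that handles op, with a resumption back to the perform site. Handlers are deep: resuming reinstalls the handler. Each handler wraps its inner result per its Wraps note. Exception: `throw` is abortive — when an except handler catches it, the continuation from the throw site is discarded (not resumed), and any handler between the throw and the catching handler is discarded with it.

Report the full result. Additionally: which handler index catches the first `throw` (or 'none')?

Working:
emit(4) @ H1 ⇒ out+=4
throw(2) @ H2 caught ⇒ 16
= 16

Answer: 16 ; first throw caught by: H2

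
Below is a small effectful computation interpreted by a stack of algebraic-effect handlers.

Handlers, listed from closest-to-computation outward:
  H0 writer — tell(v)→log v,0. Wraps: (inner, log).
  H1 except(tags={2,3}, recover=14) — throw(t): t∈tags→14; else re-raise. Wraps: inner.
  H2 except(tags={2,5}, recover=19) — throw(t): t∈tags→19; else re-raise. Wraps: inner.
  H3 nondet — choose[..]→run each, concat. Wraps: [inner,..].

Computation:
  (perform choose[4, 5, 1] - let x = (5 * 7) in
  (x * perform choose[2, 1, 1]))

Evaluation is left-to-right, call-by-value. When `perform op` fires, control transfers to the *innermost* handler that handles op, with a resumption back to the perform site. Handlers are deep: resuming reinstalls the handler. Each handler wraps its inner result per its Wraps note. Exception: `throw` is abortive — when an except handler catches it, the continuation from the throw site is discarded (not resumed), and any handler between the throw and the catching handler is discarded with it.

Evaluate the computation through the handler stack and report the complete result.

Working:
choose[4, 5, 1] @ H3
  branch[0] choose=4:
    choose[2, 1, 1] @ H3
      branch[0] choose=2:
        H0 returns (-66, ())
        H1 returns (-66, ())
        H2 returns (-66, ())
        H3 returns [(-66, ())]
      branch[1] choose=1:
        H0 returns (-31, ())
        H1 returns (-31, ())
        H2 returns (-31, ())
        H3 returns [(-31, ())]
      branch[2] choose=1:
        H0 returns (-31, ())
        H1 returns (-31, ())
        H2 returns (-31, ())
        H3 returns [(-31, ())]
  branch[1] choose=5:
    choose[2, 1, 1] @ H3
      branch[0] choose=2:
        H0 returns (-65, ())
        H1 returns (-65, ())
        H2 returns (-65, ())
        H3 returns [(-65, ())]
      branch[1] choose=1:
        H0 returns (-30, ())
        H1 returns (-30, ())
        H2 returns (-30, ())
        H3 returns [(-30, ())]
      branch[2] choose=1:
        H0 returns (-30, ())
        H1 returns (-30, ())
        H2 returns (-30, ())
        H3 returns [(-30, ())]
  branch[2] choose=1:
    choose[2, 1, 1] @ H3
      branch[0] choose=2:
        H0 returns (-69, ())
        H1 returns (-69, ())
        H2 returns (-69, ())
        H3 returns [(-69, ())]
      branch[1] choose=1:
        H0 returns (-34, ())
        H1 returns (-34, ())
        H2 returns (-34, ())
        H3 returns [(-34, ())]
      branch[2] choose=1:
        H0 returns (-34, ())
        H1 returns (-34, ())
        H2 returns (-34, ())
        H3 returns [(-34, ())]
= [(-66, ()), (-31, ()), (-31, ()), (-65, ()), (-30, ()), (-30, ()), (-69, ()), (-34, ()), (-34, ())]

Answer: [(-66, ()), (-31, ()), (-31, ()), (-65, ()), (-30, ()), (-30, ()), (-69, ()), (-34, ()), (-34, ())]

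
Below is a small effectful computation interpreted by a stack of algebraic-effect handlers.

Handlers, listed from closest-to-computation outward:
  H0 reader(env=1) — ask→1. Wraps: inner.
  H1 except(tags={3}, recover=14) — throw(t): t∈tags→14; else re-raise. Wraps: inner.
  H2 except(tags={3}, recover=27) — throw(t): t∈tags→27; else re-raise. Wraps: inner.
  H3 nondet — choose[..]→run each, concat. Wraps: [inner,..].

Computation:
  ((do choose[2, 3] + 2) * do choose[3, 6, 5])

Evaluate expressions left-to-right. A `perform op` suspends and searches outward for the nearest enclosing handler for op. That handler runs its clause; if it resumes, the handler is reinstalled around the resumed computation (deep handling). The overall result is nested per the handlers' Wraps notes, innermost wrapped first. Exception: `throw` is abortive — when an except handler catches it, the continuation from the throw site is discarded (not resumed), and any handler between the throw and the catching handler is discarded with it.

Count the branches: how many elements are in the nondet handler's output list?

Answer: 6

Working:
choose[2, 3] @ H3
  branch[0] choose=2:
    choose[3, 6, 5] @ H3
      branch[0] choose=3:
        H0 returns 12
        H1 returns 12
        H2 returns 12
        H3 returns [12]
      branch[1] choose=6:
        H0 returns 24
        H1 returns 24
        H2 returns 24
        H3 returns [24]
      branch[2] choose=5:
        H0 returns 20
        H1 returns 20
        H2 returns 20
        H3 returns [20]
  branch[1] choose=3:
    choose[3, 6, 5] @ H3
      branch[0] choose=3:
        H0 returns 15
        H1 returns 15
        H2 returns 15
        H3 returns [15]
      branch[1] choose=6:
        H0 returns 30
        H1 returns 30
        H2 returns 30
        H3 returns [30]
      branch[2] choose=5:
        H0 returns 25
        H1 returns 25
        H2 returns 25
        H3 returns [25]
= [12, 24, 20, 15, 30, 25]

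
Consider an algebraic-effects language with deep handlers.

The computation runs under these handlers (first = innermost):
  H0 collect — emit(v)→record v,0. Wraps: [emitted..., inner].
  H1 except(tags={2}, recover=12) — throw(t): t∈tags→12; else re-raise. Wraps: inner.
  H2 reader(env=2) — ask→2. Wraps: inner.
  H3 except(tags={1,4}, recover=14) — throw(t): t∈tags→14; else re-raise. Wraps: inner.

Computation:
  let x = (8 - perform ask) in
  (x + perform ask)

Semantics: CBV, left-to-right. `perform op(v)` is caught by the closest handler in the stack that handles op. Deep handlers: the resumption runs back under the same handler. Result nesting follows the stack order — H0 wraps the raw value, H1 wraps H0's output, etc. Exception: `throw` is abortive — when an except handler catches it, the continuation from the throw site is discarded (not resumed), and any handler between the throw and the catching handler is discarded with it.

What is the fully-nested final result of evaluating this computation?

Step-by-step:
ask @ H2 ⇒ 2
ask @ H2 ⇒ 2
H0 returns [8]
H1 returns [8]
H2 returns [8]
H3 returns [8]
= [8]

Answer: [8]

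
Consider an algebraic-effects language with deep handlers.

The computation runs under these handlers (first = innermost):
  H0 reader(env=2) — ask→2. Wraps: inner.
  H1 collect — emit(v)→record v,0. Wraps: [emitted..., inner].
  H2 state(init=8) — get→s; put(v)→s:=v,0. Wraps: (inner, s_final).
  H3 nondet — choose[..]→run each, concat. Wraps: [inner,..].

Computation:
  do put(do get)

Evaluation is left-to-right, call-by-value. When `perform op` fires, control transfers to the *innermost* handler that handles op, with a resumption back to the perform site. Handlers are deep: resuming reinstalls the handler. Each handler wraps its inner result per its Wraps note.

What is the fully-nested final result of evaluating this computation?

Answer: [([0], 8)]

Evaluation trace:
get @ H2 ⇒ 8
put(8) @ H2 ⇒ s:=8
H0 returns 0
H1 returns [0]
H2 returns ([0], 8)
H3 returns [([0], 8)]
= [([0], 8)]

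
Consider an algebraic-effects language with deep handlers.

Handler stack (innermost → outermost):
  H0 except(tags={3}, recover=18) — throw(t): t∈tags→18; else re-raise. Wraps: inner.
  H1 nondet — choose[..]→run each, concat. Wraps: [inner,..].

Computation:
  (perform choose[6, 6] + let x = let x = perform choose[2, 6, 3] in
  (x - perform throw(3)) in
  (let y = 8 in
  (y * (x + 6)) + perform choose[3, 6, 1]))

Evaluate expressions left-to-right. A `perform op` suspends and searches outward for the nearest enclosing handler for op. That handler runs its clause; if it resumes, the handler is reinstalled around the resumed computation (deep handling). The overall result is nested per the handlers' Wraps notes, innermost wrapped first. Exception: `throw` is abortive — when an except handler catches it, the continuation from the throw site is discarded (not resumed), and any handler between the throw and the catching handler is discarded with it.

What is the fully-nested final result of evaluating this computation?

Evaluation trace:
choose[6, 6] @ H1
  branch[0] choose=6:
    choose[2, 6, 3] @ H1
      branch[0] choose=2:
        throw(3) @ H0 caught ⇒ 18
        H1 returns [18]
      branch[1] choose=6:
        throw(3) @ H0 caught ⇒ 18
        H1 returns [18]
      branch[2] choose=3:
        throw(3) @ H0 caught ⇒ 18
        H1 returns [18]
  branch[1] choose=6:
    choose[2, 6, 3] @ H1
      branch[0] choose=2:
        throw(3) @ H0 caught ⇒ 18
        H1 returns [18]
      branch[1] choose=6:
        throw(3) @ H0 caught ⇒ 18
        H1 returns [18]
      branch[2] choose=3:
        throw(3) @ H0 caught ⇒ 18
        H1 returns [18]
= [18, 18, 18, 18, 18, 18]

Answer: [18, 18, 18, 18, 18, 18]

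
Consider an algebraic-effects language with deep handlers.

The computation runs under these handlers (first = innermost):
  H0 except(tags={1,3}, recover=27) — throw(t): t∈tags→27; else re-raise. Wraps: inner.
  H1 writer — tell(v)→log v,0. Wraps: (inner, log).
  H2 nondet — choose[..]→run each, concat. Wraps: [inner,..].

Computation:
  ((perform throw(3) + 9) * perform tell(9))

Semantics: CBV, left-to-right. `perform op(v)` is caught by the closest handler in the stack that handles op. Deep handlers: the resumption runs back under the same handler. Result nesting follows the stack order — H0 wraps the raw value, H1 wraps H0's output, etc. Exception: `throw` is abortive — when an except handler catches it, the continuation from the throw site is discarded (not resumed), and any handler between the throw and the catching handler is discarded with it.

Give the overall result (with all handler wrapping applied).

Working:
throw(3) @ H0 caught ⇒ 27
H1 returns (27, ())
H2 returns [(27, ())]
= [(27, ())]

Answer: [(27, ())]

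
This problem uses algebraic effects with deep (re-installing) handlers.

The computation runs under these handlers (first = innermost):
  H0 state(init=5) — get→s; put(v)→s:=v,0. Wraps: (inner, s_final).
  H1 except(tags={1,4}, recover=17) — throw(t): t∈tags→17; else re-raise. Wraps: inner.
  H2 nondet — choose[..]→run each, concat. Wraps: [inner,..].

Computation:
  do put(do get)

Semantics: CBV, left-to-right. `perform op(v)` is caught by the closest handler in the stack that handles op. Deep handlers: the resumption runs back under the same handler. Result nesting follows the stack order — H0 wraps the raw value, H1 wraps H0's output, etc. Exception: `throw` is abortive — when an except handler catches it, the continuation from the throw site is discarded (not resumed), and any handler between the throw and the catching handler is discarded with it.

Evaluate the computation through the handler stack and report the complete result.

Answer: [(0, 5)]

Working:
get @ H0 ⇒ 5
put(5) @ H0 ⇒ s:=5
H0 returns (0, 5)
H1 returns (0, 5)
H2 returns [(0, 5)]
= [(0, 5)]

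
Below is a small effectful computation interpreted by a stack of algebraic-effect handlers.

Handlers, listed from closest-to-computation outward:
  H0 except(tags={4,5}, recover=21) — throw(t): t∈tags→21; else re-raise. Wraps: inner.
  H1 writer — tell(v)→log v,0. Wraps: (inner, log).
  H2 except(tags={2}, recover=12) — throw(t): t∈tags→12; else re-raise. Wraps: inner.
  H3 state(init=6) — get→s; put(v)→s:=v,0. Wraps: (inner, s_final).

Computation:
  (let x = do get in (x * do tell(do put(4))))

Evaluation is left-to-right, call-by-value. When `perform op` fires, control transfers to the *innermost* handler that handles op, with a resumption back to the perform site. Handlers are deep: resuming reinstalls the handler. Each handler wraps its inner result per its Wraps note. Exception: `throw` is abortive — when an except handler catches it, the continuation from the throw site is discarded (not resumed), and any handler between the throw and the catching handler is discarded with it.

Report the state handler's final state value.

Working:
get @ H3 ⇒ 6
put(4) @ H3 ⇒ s:=4
tell(0) @ H1 ⇒ log+=0
H0 returns 0
H1 returns (0, (0))
H2 returns (0, (0))
H3 returns ((0, (0)), 4)
= ((0, (0)), 4)

Answer: 4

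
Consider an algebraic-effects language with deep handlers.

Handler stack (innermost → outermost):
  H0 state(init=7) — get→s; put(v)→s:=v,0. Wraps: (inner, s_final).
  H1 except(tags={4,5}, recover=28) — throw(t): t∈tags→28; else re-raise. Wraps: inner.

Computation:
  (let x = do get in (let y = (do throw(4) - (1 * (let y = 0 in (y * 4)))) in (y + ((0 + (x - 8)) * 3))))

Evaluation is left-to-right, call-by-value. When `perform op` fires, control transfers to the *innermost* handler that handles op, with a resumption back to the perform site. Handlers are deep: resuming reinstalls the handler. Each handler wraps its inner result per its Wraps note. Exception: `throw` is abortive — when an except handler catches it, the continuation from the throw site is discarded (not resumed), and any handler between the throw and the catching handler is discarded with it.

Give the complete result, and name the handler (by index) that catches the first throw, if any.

Answer: 28 ; first throw caught by: H1

Working:
get @ H0 ⇒ 7
throw(4) @ H1 caught ⇒ 28
= 28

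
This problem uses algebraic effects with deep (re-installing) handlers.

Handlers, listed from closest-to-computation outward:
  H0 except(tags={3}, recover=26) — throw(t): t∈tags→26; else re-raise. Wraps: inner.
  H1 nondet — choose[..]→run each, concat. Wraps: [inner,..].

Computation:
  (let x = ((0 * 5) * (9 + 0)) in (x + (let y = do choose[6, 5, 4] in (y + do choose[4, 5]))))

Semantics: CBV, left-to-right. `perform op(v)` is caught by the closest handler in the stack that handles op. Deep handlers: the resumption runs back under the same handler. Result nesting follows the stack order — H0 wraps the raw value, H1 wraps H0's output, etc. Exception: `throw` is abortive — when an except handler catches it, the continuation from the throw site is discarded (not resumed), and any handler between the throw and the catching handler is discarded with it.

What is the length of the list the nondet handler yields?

Answer: 6

Working:
choose[6, 5, 4] @ H1
  branch[0] choose=6:
    choose[4, 5] @ H1
      branch[0] choose=4:
        H0 returns 10
        H1 returns [10]
      branch[1] choose=5:
        H0 returns 11
        H1 returns [11]
  branch[1] choose=5:
    choose[4, 5] @ H1
      branch[0] choose=4:
        H0 returns 9
        H1 returns [9]
      branch[1] choose=5:
        H0 returns 10
        H1 returns [10]
  branch[2] choose=4:
    choose[4, 5] @ H1
      branch[0] choose=4:
        H0 returns 8
        H1 returns [8]
      branch[1] choose=5:
        H0 returns 9
        H1 returns [9]
= [10, 11, 9, 10, 8, 9]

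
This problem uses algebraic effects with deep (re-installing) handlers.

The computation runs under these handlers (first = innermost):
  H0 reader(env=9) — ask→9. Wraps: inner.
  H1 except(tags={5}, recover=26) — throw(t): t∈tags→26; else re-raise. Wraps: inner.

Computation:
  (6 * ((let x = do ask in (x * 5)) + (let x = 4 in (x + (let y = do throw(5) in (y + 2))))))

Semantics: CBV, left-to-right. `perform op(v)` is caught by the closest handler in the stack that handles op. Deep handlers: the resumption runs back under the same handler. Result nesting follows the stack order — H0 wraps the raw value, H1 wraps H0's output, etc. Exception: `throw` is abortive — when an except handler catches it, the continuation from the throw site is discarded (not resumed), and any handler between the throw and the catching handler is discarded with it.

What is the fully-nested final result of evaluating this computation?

Answer: 26

Evaluation trace:
ask @ H0 ⇒ 9
throw(5) @ H1 caught ⇒ 26
= 26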